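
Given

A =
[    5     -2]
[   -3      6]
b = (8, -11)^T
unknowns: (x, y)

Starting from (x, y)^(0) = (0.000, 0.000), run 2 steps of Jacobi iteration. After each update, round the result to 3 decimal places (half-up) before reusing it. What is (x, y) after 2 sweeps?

(0.867, -1.033)

Iteration 1:
  x = (8 - (-2)·0.000) / (5) = 1.600
  y = (-11 - (-3)·0.000) / (6) = -1.833
Iteration 2:
  x = (8 - (-2)·-1.833) / (5) = 0.867
  y = (-11 - (-3)·1.600) / (6) = -1.033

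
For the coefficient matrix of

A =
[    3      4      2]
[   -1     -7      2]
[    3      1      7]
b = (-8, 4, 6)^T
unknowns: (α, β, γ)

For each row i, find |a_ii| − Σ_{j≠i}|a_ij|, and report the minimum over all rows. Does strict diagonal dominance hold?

row 1: |3| − (4+2) = -3
row 2: |-7| − (1+2) = 4
row 3: |7| − (3+1) = 3
minimum over rows = -3 → not strictly diagonally dominant

-3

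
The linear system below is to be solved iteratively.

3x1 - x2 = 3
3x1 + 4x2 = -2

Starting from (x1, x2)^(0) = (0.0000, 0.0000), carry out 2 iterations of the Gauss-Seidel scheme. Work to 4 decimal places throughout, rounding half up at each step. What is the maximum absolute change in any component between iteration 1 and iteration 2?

Iteration 1:
  x1 = (3 - (-1)·0.0000) / (3) = 1.0000
  x2 = (-2 - (3)·1.0000) / (4) = -1.2500
Iteration 2:
  x1 = (3 - (-1)·-1.2500) / (3) = 0.5833
  x2 = (-2 - (3)·0.5833) / (4) = -0.9375
Change: (-0.4167, 0.3125) → max |·| = 0.4167

0.4167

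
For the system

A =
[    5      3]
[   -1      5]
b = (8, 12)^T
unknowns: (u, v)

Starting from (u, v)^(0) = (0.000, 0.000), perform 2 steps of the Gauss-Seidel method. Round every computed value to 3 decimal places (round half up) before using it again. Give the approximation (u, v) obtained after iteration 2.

(-0.032, 2.394)

Iteration 1:
  u = (8 - (3)·0.000) / (5) = 1.600
  v = (12 - (-1)·1.600) / (5) = 2.720
Iteration 2:
  u = (8 - (3)·2.720) / (5) = -0.032
  v = (12 - (-1)·-0.032) / (5) = 2.394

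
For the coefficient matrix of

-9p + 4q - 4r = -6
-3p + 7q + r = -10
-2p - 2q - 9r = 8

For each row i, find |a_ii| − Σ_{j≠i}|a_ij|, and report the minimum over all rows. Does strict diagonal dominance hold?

1

row 1: |-9| − (4+4) = 1
row 2: |7| − (3+1) = 3
row 3: |-9| − (2+2) = 5
minimum over rows = 1 → strictly diagonally dominant (convergence guaranteed)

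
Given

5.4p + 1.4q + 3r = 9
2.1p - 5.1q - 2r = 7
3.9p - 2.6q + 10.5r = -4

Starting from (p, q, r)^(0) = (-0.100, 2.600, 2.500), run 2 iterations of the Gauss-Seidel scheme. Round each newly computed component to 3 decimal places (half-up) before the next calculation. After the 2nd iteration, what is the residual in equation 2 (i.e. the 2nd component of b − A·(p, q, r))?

Iteration 1:
  p = (9 - (1.4)·2.600 - (3)·2.500) / (5.4) = -0.396
  q = (7 - (2.1)·-0.396 - (-2)·2.500) / (-5.1) = -2.516
  r = (-4 - (3.9)·-0.396 - (-2.6)·-2.516) / (10.5) = -0.857
Iteration 2:
  p = (9 - (1.4)·-2.516 - (3)·-0.857) / (5.4) = 2.795
  q = (7 - (2.1)·2.795 - (-2)·-0.857) / (-5.1) = 0.114
  r = (-4 - (3.9)·2.795 - (-2.6)·0.114) / (10.5) = -1.391
Residual b − A·x = (-2.080, -1.070, 0.001)

-1.070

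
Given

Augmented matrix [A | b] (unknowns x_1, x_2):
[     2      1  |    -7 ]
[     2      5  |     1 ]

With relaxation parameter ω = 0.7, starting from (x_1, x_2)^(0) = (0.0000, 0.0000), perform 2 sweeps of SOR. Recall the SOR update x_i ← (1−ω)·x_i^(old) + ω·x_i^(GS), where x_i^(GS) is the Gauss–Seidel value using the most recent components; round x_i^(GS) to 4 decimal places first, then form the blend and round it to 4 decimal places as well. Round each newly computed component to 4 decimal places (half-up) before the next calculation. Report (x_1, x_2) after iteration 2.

Iteration 1:
  x_1: GS value = (-7 - (1)·0.0000) / (2) = -3.5000;  x_1 ← (1−ω)·0.0000 + ω·-3.5000 = -2.4500
  x_2: GS value = (1 - (2)·-2.4500) / (5) = 1.1800;  x_2 ← (1−ω)·0.0000 + ω·1.1800 = 0.8260
Iteration 2:
  x_1: GS value = (-7 - (1)·0.8260) / (2) = -3.9130;  x_1 ← (1−ω)·-2.4500 + ω·-3.9130 = -3.4741
  x_2: GS value = (1 - (2)·-3.4741) / (5) = 1.5896;  x_2 ← (1−ω)·0.8260 + ω·1.5896 = 1.3605

(-3.4741, 1.3605)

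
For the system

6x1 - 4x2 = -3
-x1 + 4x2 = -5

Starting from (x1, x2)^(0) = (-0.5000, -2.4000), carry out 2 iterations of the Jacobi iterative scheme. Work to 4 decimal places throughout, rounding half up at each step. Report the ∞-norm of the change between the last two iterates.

0.6833

Iteration 1:
  x1 = (-3 - (-4)·-2.4000) / (6) = -2.1000
  x2 = (-5 - (-1)·-0.5000) / (4) = -1.3750
Iteration 2:
  x1 = (-3 - (-4)·-1.3750) / (6) = -1.4167
  x2 = (-5 - (-1)·-2.1000) / (4) = -1.7750
Change: (0.6833, -0.4000) → max |·| = 0.6833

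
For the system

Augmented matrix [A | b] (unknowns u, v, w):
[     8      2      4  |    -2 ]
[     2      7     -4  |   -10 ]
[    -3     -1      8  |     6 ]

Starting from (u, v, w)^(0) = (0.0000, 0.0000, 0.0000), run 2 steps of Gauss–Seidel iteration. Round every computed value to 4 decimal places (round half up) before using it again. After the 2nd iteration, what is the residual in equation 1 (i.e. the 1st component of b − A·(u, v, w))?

Iteration 1:
  u = (-2 - (2)·0.0000 - (4)·0.0000) / (8) = -0.2500
  v = (-10 - (2)·-0.2500 - (-4)·0.0000) / (7) = -1.3571
  w = (6 - (-3)·-0.2500 - (-1)·-1.3571) / (8) = 0.4866
Iteration 2:
  u = (-2 - (2)·-1.3571 - (4)·0.4866) / (8) = -0.1540
  v = (-10 - (2)·-0.1540 - (-4)·0.4866) / (7) = -1.1065
  w = (6 - (-3)·-0.1540 - (-1)·-1.1065) / (8) = 0.5539
Residual b − A·x = (-0.7706, 0.2691, 0.0003)

-0.7706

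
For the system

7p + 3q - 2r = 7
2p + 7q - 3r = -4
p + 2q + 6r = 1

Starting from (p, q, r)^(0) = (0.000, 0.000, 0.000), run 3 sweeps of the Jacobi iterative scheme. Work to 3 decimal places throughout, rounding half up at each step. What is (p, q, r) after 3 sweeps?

(1.391, -0.859, 0.213)

Iteration 1:
  p = (7 - (3)·0.000 - (-2)·0.000) / (7) = 1.000
  q = (-4 - (2)·0.000 - (-3)·0.000) / (7) = -0.571
  r = (1 - (1)·0.000 - (2)·0.000) / (6) = 0.167
Iteration 2:
  p = (7 - (3)·-0.571 - (-2)·0.167) / (7) = 1.292
  q = (-4 - (2)·1.000 - (-3)·0.167) / (7) = -0.786
  r = (1 - (1)·1.000 - (2)·-0.571) / (6) = 0.190
Iteration 3:
  p = (7 - (3)·-0.786 - (-2)·0.190) / (7) = 1.391
  q = (-4 - (2)·1.292 - (-3)·0.190) / (7) = -0.859
  r = (1 - (1)·1.292 - (2)·-0.786) / (6) = 0.213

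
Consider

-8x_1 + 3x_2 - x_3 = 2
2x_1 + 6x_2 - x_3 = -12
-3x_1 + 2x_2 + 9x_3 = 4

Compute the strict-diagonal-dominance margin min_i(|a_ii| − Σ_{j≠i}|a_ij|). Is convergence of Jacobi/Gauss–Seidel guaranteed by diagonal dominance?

3

row 1: |-8| − (3+1) = 4
row 2: |6| − (2+1) = 3
row 3: |9| − (3+2) = 4
minimum over rows = 3 → strictly diagonally dominant (convergence guaranteed)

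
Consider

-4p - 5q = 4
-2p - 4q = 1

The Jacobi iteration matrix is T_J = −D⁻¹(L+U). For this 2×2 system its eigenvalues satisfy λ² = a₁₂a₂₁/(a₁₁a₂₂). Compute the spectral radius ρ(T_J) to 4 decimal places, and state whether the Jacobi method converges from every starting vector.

0.7906

a₁₂a₂₁/(a₁₁a₂₂) = (-5)·(-2) / ((-4)·(-4)) = 0.625000
ρ = √|0.625000| = √0.625000 = 0.7906
ρ < 1, so Jacobi converges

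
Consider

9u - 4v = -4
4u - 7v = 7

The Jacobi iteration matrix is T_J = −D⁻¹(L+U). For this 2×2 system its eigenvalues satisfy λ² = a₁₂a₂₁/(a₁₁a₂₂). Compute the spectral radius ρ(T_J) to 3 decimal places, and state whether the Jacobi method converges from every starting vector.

a₁₂a₂₁/(a₁₁a₂₂) = (-4)·(4) / ((9)·(-7)) = 0.253968
ρ = √|0.253968| = √0.253968 = 0.504
ρ < 1, so Jacobi converges

0.504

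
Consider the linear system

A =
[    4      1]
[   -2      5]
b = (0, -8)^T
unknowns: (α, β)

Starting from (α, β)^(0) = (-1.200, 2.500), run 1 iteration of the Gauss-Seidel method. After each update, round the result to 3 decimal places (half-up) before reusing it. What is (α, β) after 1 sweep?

(-0.625, -1.850)

Iteration 1:
  α = (0 - (1)·2.500) / (4) = -0.625
  β = (-8 - (-2)·-0.625) / (5) = -1.850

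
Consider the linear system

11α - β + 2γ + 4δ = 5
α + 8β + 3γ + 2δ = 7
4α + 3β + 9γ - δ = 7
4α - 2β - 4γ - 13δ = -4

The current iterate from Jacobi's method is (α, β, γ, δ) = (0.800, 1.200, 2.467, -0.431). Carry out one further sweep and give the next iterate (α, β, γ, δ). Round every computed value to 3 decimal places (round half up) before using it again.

(0.272, -0.042, -0.026, -0.390)

One sweep:
  α = (5 - (-1)·1.200 - (2)·2.467 - (4)·-0.431) / (11) = 0.272
  β = (7 - (1)·0.800 - (3)·2.467 - (2)·-0.431) / (8) = -0.042
  γ = (7 - (4)·0.800 - (3)·1.200 - (-1)·-0.431) / (9) = -0.026
  δ = (-4 - (4)·0.800 - (-2)·1.200 - (-4)·2.467) / (-13) = -0.390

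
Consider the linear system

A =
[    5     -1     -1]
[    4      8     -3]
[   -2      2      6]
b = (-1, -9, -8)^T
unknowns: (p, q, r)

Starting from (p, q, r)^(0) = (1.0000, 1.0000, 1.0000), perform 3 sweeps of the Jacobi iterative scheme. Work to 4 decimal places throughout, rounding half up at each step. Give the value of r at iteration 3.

Iteration 1:
  p = (-1 - (-1)·1.0000 - (-1)·1.0000) / (5) = 0.2000
  q = (-9 - (4)·1.0000 - (-3)·1.0000) / (8) = -1.2500
  r = (-8 - (-2)·1.0000 - (2)·1.0000) / (6) = -1.3333
Iteration 2:
  p = (-1 - (-1)·-1.2500 - (-1)·-1.3333) / (5) = -0.7167
  q = (-9 - (4)·0.2000 - (-3)·-1.3333) / (8) = -1.7250
  r = (-8 - (-2)·0.2000 - (2)·-1.2500) / (6) = -0.8500
Iteration 3:
  p = (-1 - (-1)·-1.7250 - (-1)·-0.8500) / (5) = -0.7150
  q = (-9 - (4)·-0.7167 - (-3)·-0.8500) / (8) = -1.0854
  r = (-8 - (-2)·-0.7167 - (2)·-1.7250) / (6) = -0.9972

-0.9972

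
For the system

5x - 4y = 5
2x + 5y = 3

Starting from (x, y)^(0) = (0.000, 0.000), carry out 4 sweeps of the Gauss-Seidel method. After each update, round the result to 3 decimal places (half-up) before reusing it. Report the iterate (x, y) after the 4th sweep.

Iteration 1:
  x = (5 - (-4)·0.000) / (5) = 1.000
  y = (3 - (2)·1.000) / (5) = 0.200
Iteration 2:
  x = (5 - (-4)·0.200) / (5) = 1.160
  y = (3 - (2)·1.160) / (5) = 0.136
Iteration 3:
  x = (5 - (-4)·0.136) / (5) = 1.109
  y = (3 - (2)·1.109) / (5) = 0.156
Iteration 4:
  x = (5 - (-4)·0.156) / (5) = 1.125
  y = (3 - (2)·1.125) / (5) = 0.150

(1.125, 0.150)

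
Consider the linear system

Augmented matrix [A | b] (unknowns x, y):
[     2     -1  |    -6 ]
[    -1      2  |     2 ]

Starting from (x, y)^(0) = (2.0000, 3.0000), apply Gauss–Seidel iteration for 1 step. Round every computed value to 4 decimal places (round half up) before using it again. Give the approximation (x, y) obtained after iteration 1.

Iteration 1:
  x = (-6 - (-1)·3.0000) / (2) = -1.5000
  y = (2 - (-1)·-1.5000) / (2) = 0.2500

(-1.5000, 0.2500)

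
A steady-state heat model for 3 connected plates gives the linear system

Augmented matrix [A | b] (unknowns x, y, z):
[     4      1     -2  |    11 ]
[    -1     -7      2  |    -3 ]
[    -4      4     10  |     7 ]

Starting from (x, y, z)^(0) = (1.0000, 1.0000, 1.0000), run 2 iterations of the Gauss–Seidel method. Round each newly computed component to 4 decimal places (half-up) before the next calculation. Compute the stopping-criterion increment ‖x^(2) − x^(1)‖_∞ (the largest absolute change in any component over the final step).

Iteration 1:
  x = (11 - (1)·1.0000 - (-2)·1.0000) / (4) = 3.0000
  y = (-3 - (-1)·3.0000 - (2)·1.0000) / (-7) = 0.2857
  z = (7 - (-4)·3.0000 - (4)·0.2857) / (10) = 1.7857
Iteration 2:
  x = (11 - (1)·0.2857 - (-2)·1.7857) / (4) = 3.5714
  y = (-3 - (-1)·3.5714 - (2)·1.7857) / (-7) = 0.4286
  z = (7 - (-4)·3.5714 - (4)·0.4286) / (10) = 1.9571
Change: (0.5714, 0.1429, 0.1714) → max |·| = 0.5714

0.5714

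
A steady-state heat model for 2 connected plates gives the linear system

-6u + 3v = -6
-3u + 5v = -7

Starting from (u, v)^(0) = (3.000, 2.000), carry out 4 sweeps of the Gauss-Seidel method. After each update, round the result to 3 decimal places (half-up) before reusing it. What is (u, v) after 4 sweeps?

Iteration 1:
  u = (-6 - (3)·2.000) / (-6) = 2.000
  v = (-7 - (-3)·2.000) / (5) = -0.200
Iteration 2:
  u = (-6 - (3)·-0.200) / (-6) = 0.900
  v = (-7 - (-3)·0.900) / (5) = -0.860
Iteration 3:
  u = (-6 - (3)·-0.860) / (-6) = 0.570
  v = (-7 - (-3)·0.570) / (5) = -1.058
Iteration 4:
  u = (-6 - (3)·-1.058) / (-6) = 0.471
  v = (-7 - (-3)·0.471) / (5) = -1.117

(0.471, -1.117)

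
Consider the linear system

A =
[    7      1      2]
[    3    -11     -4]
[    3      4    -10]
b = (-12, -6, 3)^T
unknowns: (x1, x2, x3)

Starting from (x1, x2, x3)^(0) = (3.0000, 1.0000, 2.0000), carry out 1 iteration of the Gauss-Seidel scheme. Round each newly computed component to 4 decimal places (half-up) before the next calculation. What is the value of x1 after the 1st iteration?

-2.4286

Iteration 1:
  x1 = (-12 - (1)·1.0000 - (2)·2.0000) / (7) = -2.4286
  x2 = (-6 - (3)·-2.4286 - (-4)·2.0000) / (-11) = -0.8442
  x3 = (3 - (3)·-2.4286 - (4)·-0.8442) / (-10) = -1.3663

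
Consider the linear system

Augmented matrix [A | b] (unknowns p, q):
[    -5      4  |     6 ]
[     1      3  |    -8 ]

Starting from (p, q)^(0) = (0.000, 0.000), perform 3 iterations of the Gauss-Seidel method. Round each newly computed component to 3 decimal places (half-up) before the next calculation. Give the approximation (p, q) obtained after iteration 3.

Iteration 1:
  p = (6 - (4)·0.000) / (-5) = -1.200
  q = (-8 - (1)·-1.200) / (3) = -2.267
Iteration 2:
  p = (6 - (4)·-2.267) / (-5) = -3.014
  q = (-8 - (1)·-3.014) / (3) = -1.662
Iteration 3:
  p = (6 - (4)·-1.662) / (-5) = -2.530
  q = (-8 - (1)·-2.530) / (3) = -1.823

(-2.530, -1.823)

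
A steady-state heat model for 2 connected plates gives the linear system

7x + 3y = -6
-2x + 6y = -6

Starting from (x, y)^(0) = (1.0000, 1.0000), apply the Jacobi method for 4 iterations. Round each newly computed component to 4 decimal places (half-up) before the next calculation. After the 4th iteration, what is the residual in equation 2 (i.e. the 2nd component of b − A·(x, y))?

-0.2042

Iteration 1:
  x = (-6 - (3)·1.0000) / (7) = -1.2857
  y = (-6 - (-2)·1.0000) / (6) = -0.6667
Iteration 2:
  x = (-6 - (3)·-0.6667) / (7) = -0.5714
  y = (-6 - (-2)·-1.2857) / (6) = -1.4286
Iteration 3:
  x = (-6 - (3)·-1.4286) / (7) = -0.2449
  y = (-6 - (-2)·-0.5714) / (6) = -1.1905
Iteration 4:
  x = (-6 - (3)·-1.1905) / (7) = -0.3469
  y = (-6 - (-2)·-0.2449) / (6) = -1.0816
Residual b − A·x = (-0.3269, -0.2042)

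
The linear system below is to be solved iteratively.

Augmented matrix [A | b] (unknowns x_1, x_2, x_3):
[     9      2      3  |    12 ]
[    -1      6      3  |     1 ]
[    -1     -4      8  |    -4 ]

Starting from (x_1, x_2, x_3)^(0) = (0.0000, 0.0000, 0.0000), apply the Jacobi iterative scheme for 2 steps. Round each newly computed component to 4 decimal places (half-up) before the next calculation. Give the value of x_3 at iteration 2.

Iteration 1:
  x_1 = (12 - (2)·0.0000 - (3)·0.0000) / (9) = 1.3333
  x_2 = (1 - (-1)·0.0000 - (3)·0.0000) / (6) = 0.1667
  x_3 = (-4 - (-1)·0.0000 - (-4)·0.0000) / (8) = -0.5000
Iteration 2:
  x_1 = (12 - (2)·0.1667 - (3)·-0.5000) / (9) = 1.4630
  x_2 = (1 - (-1)·1.3333 - (3)·-0.5000) / (6) = 0.6389
  x_3 = (-4 - (-1)·1.3333 - (-4)·0.1667) / (8) = -0.2500

-0.2500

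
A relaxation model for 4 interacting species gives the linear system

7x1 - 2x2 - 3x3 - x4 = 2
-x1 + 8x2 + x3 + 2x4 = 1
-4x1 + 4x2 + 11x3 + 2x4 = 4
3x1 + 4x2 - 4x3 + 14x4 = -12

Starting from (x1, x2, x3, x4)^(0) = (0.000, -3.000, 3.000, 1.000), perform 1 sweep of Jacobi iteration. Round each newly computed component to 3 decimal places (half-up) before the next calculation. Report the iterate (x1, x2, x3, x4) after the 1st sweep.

(0.857, -0.500, 1.273, 0.857)

Iteration 1:
  x1 = (2 - (-2)·-3.000 - (-3)·3.000 - (-1)·1.000) / (7) = 0.857
  x2 = (1 - (-1)·0.000 - (1)·3.000 - (2)·1.000) / (8) = -0.500
  x3 = (4 - (-4)·0.000 - (4)·-3.000 - (2)·1.000) / (11) = 1.273
  x4 = (-12 - (3)·0.000 - (4)·-3.000 - (-4)·3.000) / (14) = 0.857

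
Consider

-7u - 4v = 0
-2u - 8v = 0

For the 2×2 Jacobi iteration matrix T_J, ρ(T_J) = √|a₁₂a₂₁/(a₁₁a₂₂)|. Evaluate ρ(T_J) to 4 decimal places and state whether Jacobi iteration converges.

0.3780

a₁₂a₂₁/(a₁₁a₂₂) = (-4)·(-2) / ((-7)·(-8)) = 0.142857
ρ = √|0.142857| = √0.142857 = 0.3780
ρ < 1, so Jacobi converges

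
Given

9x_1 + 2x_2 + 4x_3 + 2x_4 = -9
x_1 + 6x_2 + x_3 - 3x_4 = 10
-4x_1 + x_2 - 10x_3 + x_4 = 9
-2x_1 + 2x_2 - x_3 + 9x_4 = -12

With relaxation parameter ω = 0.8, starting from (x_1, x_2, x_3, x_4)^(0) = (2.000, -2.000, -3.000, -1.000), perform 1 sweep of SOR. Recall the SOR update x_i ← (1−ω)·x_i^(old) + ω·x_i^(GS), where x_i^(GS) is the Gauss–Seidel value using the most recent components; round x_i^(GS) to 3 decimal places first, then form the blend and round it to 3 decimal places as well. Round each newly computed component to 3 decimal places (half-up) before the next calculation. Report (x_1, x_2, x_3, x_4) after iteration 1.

Iteration 1:
  x_1: GS value = (-9 - (2)·-2.000 - (4)·-3.000 - (2)·-1.000) / (9) = 1.000;  x_1 ← (1−ω)·2.000 + ω·1.000 = 1.200
  x_2: GS value = (10 - (1)·1.200 - (1)·-3.000 - (-3)·-1.000) / (6) = 1.467;  x_2 ← (1−ω)·-2.000 + ω·1.467 = 0.774
  x_3: GS value = (9 - (-4)·1.200 - (1)·0.774 - (1)·-1.000) / (-10) = -1.403;  x_3 ← (1−ω)·-3.000 + ω·-1.403 = -1.722
  x_4: GS value = (-12 - (-2)·1.200 - (2)·0.774 - (-1)·-1.722) / (9) = -1.430;  x_4 ← (1−ω)·-1.000 + ω·-1.430 = -1.344

(1.200, 0.774, -1.722, -1.344)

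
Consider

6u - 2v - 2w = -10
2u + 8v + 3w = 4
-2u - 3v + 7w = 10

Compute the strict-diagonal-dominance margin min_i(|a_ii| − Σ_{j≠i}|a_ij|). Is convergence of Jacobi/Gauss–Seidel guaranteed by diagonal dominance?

2

row 1: |6| − (2+2) = 2
row 2: |8| − (2+3) = 3
row 3: |7| − (2+3) = 2
minimum over rows = 2 → strictly diagonally dominant (convergence guaranteed)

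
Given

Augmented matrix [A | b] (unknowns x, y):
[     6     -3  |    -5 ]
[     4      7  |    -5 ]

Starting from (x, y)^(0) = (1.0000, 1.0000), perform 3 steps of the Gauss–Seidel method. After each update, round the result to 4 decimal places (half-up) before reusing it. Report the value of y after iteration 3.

Iteration 1:
  x = (-5 - (-3)·1.0000) / (6) = -0.3333
  y = (-5 - (4)·-0.3333) / (7) = -0.5238
Iteration 2:
  x = (-5 - (-3)·-0.5238) / (6) = -1.0952
  y = (-5 - (4)·-1.0952) / (7) = -0.0885
Iteration 3:
  x = (-5 - (-3)·-0.0885) / (6) = -0.8776
  y = (-5 - (4)·-0.8776) / (7) = -0.2128

-0.2128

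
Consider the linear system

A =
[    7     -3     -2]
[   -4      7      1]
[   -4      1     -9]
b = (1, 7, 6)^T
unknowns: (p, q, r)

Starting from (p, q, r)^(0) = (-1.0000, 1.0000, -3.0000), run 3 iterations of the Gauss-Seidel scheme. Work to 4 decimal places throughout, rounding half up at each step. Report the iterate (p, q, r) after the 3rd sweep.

Iteration 1:
  p = (1 - (-3)·1.0000 - (-2)·-3.0000) / (7) = -0.2857
  q = (7 - (-4)·-0.2857 - (1)·-3.0000) / (7) = 1.2653
  r = (6 - (-4)·-0.2857 - (1)·1.2653) / (-9) = -0.3991
Iteration 2:
  p = (1 - (-3)·1.2653 - (-2)·-0.3991) / (7) = 0.5711
  q = (7 - (-4)·0.5711 - (1)·-0.3991) / (7) = 1.3834
  r = (6 - (-4)·0.5711 - (1)·1.3834) / (-9) = -0.7668
Iteration 3:
  p = (1 - (-3)·1.3834 - (-2)·-0.7668) / (7) = 0.5167
  q = (7 - (-4)·0.5167 - (1)·-0.7668) / (7) = 1.4048
  r = (6 - (-4)·0.5167 - (1)·1.4048) / (-9) = -0.7402

(0.5167, 1.4048, -0.7402)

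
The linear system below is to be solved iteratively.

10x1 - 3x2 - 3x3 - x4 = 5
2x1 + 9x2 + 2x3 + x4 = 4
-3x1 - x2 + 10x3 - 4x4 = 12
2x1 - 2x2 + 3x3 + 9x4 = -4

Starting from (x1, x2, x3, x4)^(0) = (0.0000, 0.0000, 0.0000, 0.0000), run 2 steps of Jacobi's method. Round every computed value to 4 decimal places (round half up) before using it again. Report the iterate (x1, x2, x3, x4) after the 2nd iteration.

Iteration 1:
  x1 = (5 - (-3)·0.0000 - (-3)·0.0000 - (-1)·0.0000) / (10) = 0.5000
  x2 = (4 - (2)·0.0000 - (2)·0.0000 - (1)·0.0000) / (9) = 0.4444
  x3 = (12 - (-3)·0.0000 - (-1)·0.0000 - (-4)·0.0000) / (10) = 1.2000
  x4 = (-4 - (2)·0.0000 - (-2)·0.0000 - (3)·0.0000) / (9) = -0.4444
Iteration 2:
  x1 = (5 - (-3)·0.4444 - (-3)·1.2000 - (-1)·-0.4444) / (10) = 0.9489
  x2 = (4 - (2)·0.5000 - (2)·1.2000 - (1)·-0.4444) / (9) = 0.1160
  x3 = (12 - (-3)·0.5000 - (-1)·0.4444 - (-4)·-0.4444) / (10) = 1.2167
  x4 = (-4 - (2)·0.5000 - (-2)·0.4444 - (3)·1.2000) / (9) = -0.8568

(0.9489, 0.1160, 1.2167, -0.8568)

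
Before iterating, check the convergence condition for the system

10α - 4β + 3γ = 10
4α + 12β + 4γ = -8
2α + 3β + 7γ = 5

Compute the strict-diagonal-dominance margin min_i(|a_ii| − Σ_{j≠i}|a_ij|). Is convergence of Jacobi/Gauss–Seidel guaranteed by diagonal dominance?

2

row 1: |10| − (4+3) = 3
row 2: |12| − (4+4) = 4
row 3: |7| − (2+3) = 2
minimum over rows = 2 → strictly diagonally dominant (convergence guaranteed)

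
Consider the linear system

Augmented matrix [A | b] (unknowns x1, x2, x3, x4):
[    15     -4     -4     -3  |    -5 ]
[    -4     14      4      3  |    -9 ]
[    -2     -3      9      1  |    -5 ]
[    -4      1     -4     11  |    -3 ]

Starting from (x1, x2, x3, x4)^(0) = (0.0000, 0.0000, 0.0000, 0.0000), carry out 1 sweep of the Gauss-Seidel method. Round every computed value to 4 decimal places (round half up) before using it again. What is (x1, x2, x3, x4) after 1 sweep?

(-0.3333, -0.7381, -0.8757, -0.6453)

Iteration 1:
  x1 = (-5 - (-4)·0.0000 - (-4)·0.0000 - (-3)·0.0000) / (15) = -0.3333
  x2 = (-9 - (-4)·-0.3333 - (4)·0.0000 - (3)·0.0000) / (14) = -0.7381
  x3 = (-5 - (-2)·-0.3333 - (-3)·-0.7381 - (1)·0.0000) / (9) = -0.8757
  x4 = (-3 - (-4)·-0.3333 - (1)·-0.7381 - (-4)·-0.8757) / (11) = -0.6453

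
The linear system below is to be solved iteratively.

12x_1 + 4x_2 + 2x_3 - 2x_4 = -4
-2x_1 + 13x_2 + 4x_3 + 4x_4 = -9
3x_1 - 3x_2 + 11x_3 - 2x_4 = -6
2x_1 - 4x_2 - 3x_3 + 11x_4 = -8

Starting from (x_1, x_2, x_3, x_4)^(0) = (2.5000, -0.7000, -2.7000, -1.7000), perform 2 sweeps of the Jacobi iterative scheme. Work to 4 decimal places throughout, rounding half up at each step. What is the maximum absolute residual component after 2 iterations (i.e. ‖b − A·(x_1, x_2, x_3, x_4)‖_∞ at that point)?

Iteration 1:
  x_1 = (-4 - (4)·-0.7000 - (2)·-2.7000 - (-2)·-1.7000) / (12) = 0.0667
  x_2 = (-9 - (-2)·2.5000 - (4)·-2.7000 - (4)·-1.7000) / (13) = 1.0462
  x_3 = (-6 - (3)·2.5000 - (-3)·-0.7000 - (-2)·-1.7000) / (11) = -1.7273
  x_4 = (-8 - (2)·2.5000 - (-4)·-0.7000 - (-3)·-2.7000) / (11) = -2.1727
Iteration 2:
  x_1 = (-4 - (4)·1.0462 - (2)·-1.7273 - (-2)·-2.1727) / (12) = -0.7563
  x_2 = (-9 - (-2)·0.0667 - (4)·-1.7273 - (4)·-2.1727) / (13) = 0.5180
  x_3 = (-6 - (3)·0.0667 - (-3)·1.0462 - (-2)·-2.1727) / (11) = -0.6734
  x_4 = (-8 - (2)·0.0667 - (-4)·1.0462 - (-3)·-1.7273) / (11) = -0.8300
Residual b − A·x = (2.6904, -11.2330, 3.5703, 2.6944); ∞-norm = 11.2330

11.2330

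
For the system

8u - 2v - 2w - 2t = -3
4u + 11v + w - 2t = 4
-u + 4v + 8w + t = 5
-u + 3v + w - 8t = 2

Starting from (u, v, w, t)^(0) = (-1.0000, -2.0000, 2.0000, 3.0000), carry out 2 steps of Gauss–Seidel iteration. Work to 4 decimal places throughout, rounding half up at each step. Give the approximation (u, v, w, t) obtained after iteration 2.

(-0.2457, 0.4392, 0.3841, -0.0066)

Iteration 1:
  u = (-3 - (-2)·-2.0000 - (-2)·2.0000 - (-2)·3.0000) / (8) = 0.3750
  v = (4 - (4)·0.3750 - (1)·2.0000 - (-2)·3.0000) / (11) = 0.5909
  w = (5 - (-1)·0.3750 - (4)·0.5909 - (1)·3.0000) / (8) = 0.0014
  t = (2 - (-1)·0.3750 - (3)·0.5909 - (1)·0.0014) / (-8) = -0.0751
Iteration 2:
  u = (-3 - (-2)·0.5909 - (-2)·0.0014 - (-2)·-0.0751) / (8) = -0.2457
  v = (4 - (4)·-0.2457 - (1)·0.0014 - (-2)·-0.0751) / (11) = 0.4392
  w = (5 - (-1)·-0.2457 - (4)·0.4392 - (1)·-0.0751) / (8) = 0.3841
  t = (2 - (-1)·-0.2457 - (3)·0.4392 - (1)·0.3841) / (-8) = -0.0066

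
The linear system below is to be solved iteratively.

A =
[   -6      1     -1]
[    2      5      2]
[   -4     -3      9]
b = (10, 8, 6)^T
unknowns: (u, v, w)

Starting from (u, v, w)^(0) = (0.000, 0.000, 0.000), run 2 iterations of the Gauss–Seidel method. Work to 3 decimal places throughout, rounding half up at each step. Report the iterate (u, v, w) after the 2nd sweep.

(-1.402, 1.888, 0.673)

Iteration 1:
  u = (10 - (1)·0.000 - (-1)·0.000) / (-6) = -1.667
  v = (8 - (2)·-1.667 - (2)·0.000) / (5) = 2.267
  w = (6 - (-4)·-1.667 - (-3)·2.267) / (9) = 0.681
Iteration 2:
  u = (10 - (1)·2.267 - (-1)·0.681) / (-6) = -1.402
  v = (8 - (2)·-1.402 - (2)·0.681) / (5) = 1.888
  w = (6 - (-4)·-1.402 - (-3)·1.888) / (9) = 0.673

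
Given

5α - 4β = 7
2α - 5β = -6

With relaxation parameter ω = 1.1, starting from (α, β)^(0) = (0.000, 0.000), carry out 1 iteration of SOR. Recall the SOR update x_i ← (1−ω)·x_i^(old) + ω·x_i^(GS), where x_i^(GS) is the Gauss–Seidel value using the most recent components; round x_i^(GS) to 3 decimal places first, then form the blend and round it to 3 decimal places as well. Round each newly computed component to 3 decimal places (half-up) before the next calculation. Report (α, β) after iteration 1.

(1.540, 1.998)

Iteration 1:
  α: GS value = (7 - (-4)·0.000) / (5) = 1.400;  α ← (1−ω)·0.000 + ω·1.400 = 1.540
  β: GS value = (-6 - (2)·1.540) / (-5) = 1.816;  β ← (1−ω)·0.000 + ω·1.816 = 1.998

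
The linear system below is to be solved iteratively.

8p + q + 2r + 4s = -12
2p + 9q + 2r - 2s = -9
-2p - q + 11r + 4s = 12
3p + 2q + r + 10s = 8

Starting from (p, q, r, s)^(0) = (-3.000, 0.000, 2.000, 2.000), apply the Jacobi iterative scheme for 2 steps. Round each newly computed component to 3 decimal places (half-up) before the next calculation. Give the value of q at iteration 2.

0.040

Iteration 1:
  p = (-12 - (1)·0.000 - (2)·2.000 - (4)·2.000) / (8) = -3.000
  q = (-9 - (2)·-3.000 - (2)·2.000 - (-2)·2.000) / (9) = -0.333
  r = (12 - (-2)·-3.000 - (-1)·0.000 - (4)·2.000) / (11) = -0.182
  s = (8 - (3)·-3.000 - (2)·0.000 - (1)·2.000) / (10) = 1.500
Iteration 2:
  p = (-12 - (1)·-0.333 - (2)·-0.182 - (4)·1.500) / (8) = -2.163
  q = (-9 - (2)·-3.000 - (2)·-0.182 - (-2)·1.500) / (9) = 0.040
  r = (12 - (-2)·-3.000 - (-1)·-0.333 - (4)·1.500) / (11) = -0.030
  s = (8 - (3)·-3.000 - (2)·-0.333 - (1)·-0.182) / (10) = 1.785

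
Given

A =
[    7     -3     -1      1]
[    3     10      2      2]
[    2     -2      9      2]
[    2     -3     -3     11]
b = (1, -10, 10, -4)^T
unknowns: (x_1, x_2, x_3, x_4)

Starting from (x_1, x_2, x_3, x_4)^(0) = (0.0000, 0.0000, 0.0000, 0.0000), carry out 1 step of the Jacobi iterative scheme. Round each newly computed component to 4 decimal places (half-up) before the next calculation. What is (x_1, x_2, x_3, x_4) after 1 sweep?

Iteration 1:
  x_1 = (1 - (-3)·0.0000 - (-1)·0.0000 - (1)·0.0000) / (7) = 0.1429
  x_2 = (-10 - (3)·0.0000 - (2)·0.0000 - (2)·0.0000) / (10) = -1.0000
  x_3 = (10 - (2)·0.0000 - (-2)·0.0000 - (2)·0.0000) / (9) = 1.1111
  x_4 = (-4 - (2)·0.0000 - (-3)·0.0000 - (-3)·0.0000) / (11) = -0.3636

(0.1429, -1.0000, 1.1111, -0.3636)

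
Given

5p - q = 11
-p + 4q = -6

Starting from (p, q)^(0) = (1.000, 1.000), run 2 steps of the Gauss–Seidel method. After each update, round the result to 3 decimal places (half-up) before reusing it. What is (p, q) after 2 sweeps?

Iteration 1:
  p = (11 - (-1)·1.000) / (5) = 2.400
  q = (-6 - (-1)·2.400) / (4) = -0.900
Iteration 2:
  p = (11 - (-1)·-0.900) / (5) = 2.020
  q = (-6 - (-1)·2.020) / (4) = -0.995

(2.020, -0.995)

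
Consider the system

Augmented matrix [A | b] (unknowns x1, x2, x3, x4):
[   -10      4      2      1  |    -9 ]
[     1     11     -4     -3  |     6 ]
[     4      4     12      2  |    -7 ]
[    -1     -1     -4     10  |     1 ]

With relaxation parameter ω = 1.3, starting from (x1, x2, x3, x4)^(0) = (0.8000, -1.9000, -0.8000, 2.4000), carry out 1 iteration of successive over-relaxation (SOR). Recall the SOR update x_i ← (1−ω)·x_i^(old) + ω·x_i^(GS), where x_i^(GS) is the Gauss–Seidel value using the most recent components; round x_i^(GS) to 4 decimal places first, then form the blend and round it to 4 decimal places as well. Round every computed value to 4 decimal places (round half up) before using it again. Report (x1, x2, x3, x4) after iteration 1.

Iteration 1:
  x1: GS value = (-9 - (4)·-1.9000 - (2)·-0.8000 - (1)·2.4000) / (-10) = 0.2200;  x1 ← (1−ω)·0.8000 + ω·0.2200 = 0.0460
  x2: GS value = (6 - (1)·0.0460 - (-4)·-0.8000 - (-3)·2.4000) / (11) = 0.9049;  x2 ← (1−ω)·-1.9000 + ω·0.9049 = 1.7464
  x3: GS value = (-7 - (4)·0.0460 - (4)·1.7464 - (2)·2.4000) / (12) = -1.5808;  x3 ← (1−ω)·-0.8000 + ω·-1.5808 = -1.8150
  x4: GS value = (1 - (-1)·0.0460 - (-1)·1.7464 - (-4)·-1.8150) / (10) = -0.4468;  x4 ← (1−ω)·2.4000 + ω·-0.4468 = -1.3008

(0.0460, 1.7464, -1.8150, -1.3008)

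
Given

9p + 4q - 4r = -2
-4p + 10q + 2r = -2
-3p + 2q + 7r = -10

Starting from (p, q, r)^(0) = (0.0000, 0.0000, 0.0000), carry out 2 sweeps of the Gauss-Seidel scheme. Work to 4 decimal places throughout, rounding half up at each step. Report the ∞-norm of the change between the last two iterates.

0.5122

Iteration 1:
  p = (-2 - (4)·0.0000 - (-4)·0.0000) / (9) = -0.2222
  q = (-2 - (-4)·-0.2222 - (2)·0.0000) / (10) = -0.2889
  r = (-10 - (-3)·-0.2222 - (2)·-0.2889) / (7) = -1.4413
Iteration 2:
  p = (-2 - (4)·-0.2889 - (-4)·-1.4413) / (9) = -0.7344
  q = (-2 - (-4)·-0.7344 - (2)·-1.4413) / (10) = -0.2055
  r = (-10 - (-3)·-0.7344 - (2)·-0.2055) / (7) = -1.6846
Change: (-0.5122, 0.0834, -0.2433) → max |·| = 0.5122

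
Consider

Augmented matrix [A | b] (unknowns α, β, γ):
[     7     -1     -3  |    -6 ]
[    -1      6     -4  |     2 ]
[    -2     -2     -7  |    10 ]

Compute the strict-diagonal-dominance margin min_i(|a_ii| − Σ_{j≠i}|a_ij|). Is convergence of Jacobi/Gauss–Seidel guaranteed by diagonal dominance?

row 1: |7| − (1+3) = 3
row 2: |6| − (1+4) = 1
row 3: |-7| − (2+2) = 3
minimum over rows = 1 → strictly diagonally dominant (convergence guaranteed)

1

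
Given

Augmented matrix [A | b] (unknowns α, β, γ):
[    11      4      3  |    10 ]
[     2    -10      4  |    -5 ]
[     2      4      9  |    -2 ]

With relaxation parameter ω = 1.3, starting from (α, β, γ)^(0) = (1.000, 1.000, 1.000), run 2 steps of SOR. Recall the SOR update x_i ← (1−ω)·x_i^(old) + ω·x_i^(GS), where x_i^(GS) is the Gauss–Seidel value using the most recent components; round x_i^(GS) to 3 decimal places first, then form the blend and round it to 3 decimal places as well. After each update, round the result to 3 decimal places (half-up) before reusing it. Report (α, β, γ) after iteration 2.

Iteration 1:
  α: GS value = (10 - (4)·1.000 - (3)·1.000) / (11) = 0.273;  α ← (1−ω)·1.000 + ω·0.273 = 0.055
  β: GS value = (-5 - (2)·0.055 - (4)·1.000) / (-10) = 0.911;  β ← (1−ω)·1.000 + ω·0.911 = 0.884
  γ: GS value = (-2 - (2)·0.055 - (4)·0.884) / (9) = -0.627;  γ ← (1−ω)·1.000 + ω·-0.627 = -1.115
Iteration 2:
  α: GS value = (10 - (4)·0.884 - (3)·-1.115) / (11) = 0.892;  α ← (1−ω)·0.055 + ω·0.892 = 1.143
  β: GS value = (-5 - (2)·1.143 - (4)·-1.115) / (-10) = 0.283;  β ← (1−ω)·0.884 + ω·0.283 = 0.103
  γ: GS value = (-2 - (2)·1.143 - (4)·0.103) / (9) = -0.522;  γ ← (1−ω)·-1.115 + ω·-0.522 = -0.344

(1.143, 0.103, -0.344)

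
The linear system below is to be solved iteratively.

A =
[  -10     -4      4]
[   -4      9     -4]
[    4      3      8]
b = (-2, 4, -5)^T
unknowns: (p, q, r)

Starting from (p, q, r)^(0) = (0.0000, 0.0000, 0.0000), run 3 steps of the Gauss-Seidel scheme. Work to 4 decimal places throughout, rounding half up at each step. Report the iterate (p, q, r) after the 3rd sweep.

(0.1020, 0.3200, -0.7960)

Iteration 1:
  p = (-2 - (-4)·0.0000 - (4)·0.0000) / (-10) = 0.2000
  q = (4 - (-4)·0.2000 - (-4)·0.0000) / (9) = 0.5333
  r = (-5 - (4)·0.2000 - (3)·0.5333) / (8) = -0.9250
Iteration 2:
  p = (-2 - (-4)·0.5333 - (4)·-0.9250) / (-10) = -0.3833
  q = (4 - (-4)·-0.3833 - (-4)·-0.9250) / (9) = -0.1370
  r = (-5 - (4)·-0.3833 - (3)·-0.1370) / (8) = -0.3820
Iteration 3:
  p = (-2 - (-4)·-0.1370 - (4)·-0.3820) / (-10) = 0.1020
  q = (4 - (-4)·0.1020 - (-4)·-0.3820) / (9) = 0.3200
  r = (-5 - (4)·0.1020 - (3)·0.3200) / (8) = -0.7960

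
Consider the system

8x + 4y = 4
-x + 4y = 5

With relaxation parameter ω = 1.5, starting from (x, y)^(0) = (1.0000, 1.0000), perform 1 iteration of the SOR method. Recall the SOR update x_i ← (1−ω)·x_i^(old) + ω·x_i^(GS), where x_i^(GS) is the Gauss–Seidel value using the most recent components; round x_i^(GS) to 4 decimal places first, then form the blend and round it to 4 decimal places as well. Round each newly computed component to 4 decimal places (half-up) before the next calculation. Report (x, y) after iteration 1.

Iteration 1:
  x: GS value = (4 - (4)·1.0000) / (8) = 0.0000;  x ← (1−ω)·1.0000 + ω·0.0000 = -0.5000
  y: GS value = (5 - (-1)·-0.5000) / (4) = 1.1250;  y ← (1−ω)·1.0000 + ω·1.1250 = 1.1875

(-0.5000, 1.1875)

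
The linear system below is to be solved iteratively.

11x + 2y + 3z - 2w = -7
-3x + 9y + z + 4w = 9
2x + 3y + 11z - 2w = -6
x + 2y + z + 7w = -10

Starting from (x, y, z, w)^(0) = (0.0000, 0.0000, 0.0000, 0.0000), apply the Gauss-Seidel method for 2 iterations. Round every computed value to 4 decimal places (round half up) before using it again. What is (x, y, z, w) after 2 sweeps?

Iteration 1:
  x = (-7 - (2)·0.0000 - (3)·0.0000 - (-2)·0.0000) / (11) = -0.6364
  y = (9 - (-3)·-0.6364 - (1)·0.0000 - (4)·0.0000) / (9) = 0.7879
  z = (-6 - (2)·-0.6364 - (3)·0.7879 - (-2)·0.0000) / (11) = -0.6446
  w = (-10 - (1)·-0.6364 - (2)·0.7879 - (1)·-0.6446) / (7) = -1.4707
Iteration 2:
  x = (-7 - (2)·0.7879 - (3)·-0.6446 - (-2)·-1.4707) / (11) = -0.8712
  y = (9 - (-3)·-0.8712 - (1)·-0.6446 - (4)·-1.4707) / (9) = 1.4349
  z = (-6 - (2)·-0.8712 - (3)·1.4349 - (-2)·-1.4707) / (11) = -1.0458
  w = (-10 - (1)·-0.8712 - (2)·1.4349 - (1)·-1.0458) / (7) = -1.5647

(-0.8712, 1.4349, -1.0458, -1.5647)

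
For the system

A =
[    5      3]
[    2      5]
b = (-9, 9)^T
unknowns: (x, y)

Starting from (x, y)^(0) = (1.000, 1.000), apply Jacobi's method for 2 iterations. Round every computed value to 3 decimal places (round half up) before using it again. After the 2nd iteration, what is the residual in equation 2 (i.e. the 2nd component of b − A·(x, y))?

0.480

Iteration 1:
  x = (-9 - (3)·1.000) / (5) = -2.400
  y = (9 - (2)·1.000) / (5) = 1.400
Iteration 2:
  x = (-9 - (3)·1.400) / (5) = -2.640
  y = (9 - (2)·-2.400) / (5) = 2.760
Residual b − A·x = (-4.080, 0.480)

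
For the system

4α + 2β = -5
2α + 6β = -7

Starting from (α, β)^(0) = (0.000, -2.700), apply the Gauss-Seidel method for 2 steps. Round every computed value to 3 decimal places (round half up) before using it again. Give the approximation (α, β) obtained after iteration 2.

Iteration 1:
  α = (-5 - (2)·-2.700) / (4) = 0.100
  β = (-7 - (2)·0.100) / (6) = -1.200
Iteration 2:
  α = (-5 - (2)·-1.200) / (4) = -0.650
  β = (-7 - (2)·-0.650) / (6) = -0.950

(-0.650, -0.950)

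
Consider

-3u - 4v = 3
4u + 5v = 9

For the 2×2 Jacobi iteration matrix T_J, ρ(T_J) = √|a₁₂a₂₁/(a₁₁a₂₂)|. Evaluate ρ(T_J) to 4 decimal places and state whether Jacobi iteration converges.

1.0328

a₁₂a₂₁/(a₁₁a₂₂) = (-4)·(4) / ((-3)·(5)) = 1.066667
ρ = √|1.066667| = √1.066667 = 1.0328
ρ > 1, so Jacobi diverges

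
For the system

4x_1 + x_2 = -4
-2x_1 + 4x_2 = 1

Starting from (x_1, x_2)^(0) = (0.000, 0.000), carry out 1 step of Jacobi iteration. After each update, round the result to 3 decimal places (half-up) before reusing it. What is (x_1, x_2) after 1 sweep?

(-1.000, 0.250)

Iteration 1:
  x_1 = (-4 - (1)·0.000) / (4) = -1.000
  x_2 = (1 - (-2)·0.000) / (4) = 0.250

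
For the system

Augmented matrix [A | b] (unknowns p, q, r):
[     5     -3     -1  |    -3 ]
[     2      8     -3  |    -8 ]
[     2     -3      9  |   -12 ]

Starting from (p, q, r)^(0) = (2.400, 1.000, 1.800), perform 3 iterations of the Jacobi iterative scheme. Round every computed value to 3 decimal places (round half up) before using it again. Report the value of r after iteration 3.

Iteration 1:
  p = (-3 - (-3)·1.000 - (-1)·1.800) / (5) = 0.360
  q = (-8 - (2)·2.400 - (-3)·1.800) / (8) = -0.925
  r = (-12 - (2)·2.400 - (-3)·1.000) / (9) = -1.533
Iteration 2:
  p = (-3 - (-3)·-0.925 - (-1)·-1.533) / (5) = -1.462
  q = (-8 - (2)·0.360 - (-3)·-1.533) / (8) = -1.665
  r = (-12 - (2)·0.360 - (-3)·-0.925) / (9) = -1.722
Iteration 3:
  p = (-3 - (-3)·-1.665 - (-1)·-1.722) / (5) = -1.943
  q = (-8 - (2)·-1.462 - (-3)·-1.722) / (8) = -1.280
  r = (-12 - (2)·-1.462 - (-3)·-1.665) / (9) = -1.563

-1.563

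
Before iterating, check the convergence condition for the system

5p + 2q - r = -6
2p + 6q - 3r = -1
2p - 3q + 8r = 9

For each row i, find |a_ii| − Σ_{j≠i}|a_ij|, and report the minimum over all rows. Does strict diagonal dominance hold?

row 1: |5| − (2+1) = 2
row 2: |6| − (2+3) = 1
row 3: |8| − (2+3) = 3
minimum over rows = 1 → strictly diagonally dominant (convergence guaranteed)

1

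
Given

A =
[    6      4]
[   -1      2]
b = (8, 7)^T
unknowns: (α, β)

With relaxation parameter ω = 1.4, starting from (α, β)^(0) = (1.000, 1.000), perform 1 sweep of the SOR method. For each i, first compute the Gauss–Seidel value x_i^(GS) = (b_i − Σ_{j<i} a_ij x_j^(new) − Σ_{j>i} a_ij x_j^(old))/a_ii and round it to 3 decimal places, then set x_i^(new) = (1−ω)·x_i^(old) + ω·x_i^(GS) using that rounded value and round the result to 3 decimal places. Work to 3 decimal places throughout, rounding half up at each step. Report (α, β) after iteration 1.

Iteration 1:
  α: GS value = (8 - (4)·1.000) / (6) = 0.667;  α ← (1−ω)·1.000 + ω·0.667 = 0.534
  β: GS value = (7 - (-1)·0.534) / (2) = 3.767;  β ← (1−ω)·1.000 + ω·3.767 = 4.874

(0.534, 4.874)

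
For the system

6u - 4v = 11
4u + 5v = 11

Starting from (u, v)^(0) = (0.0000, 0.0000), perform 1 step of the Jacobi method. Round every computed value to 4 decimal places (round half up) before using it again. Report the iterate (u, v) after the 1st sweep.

Iteration 1:
  u = (11 - (-4)·0.0000) / (6) = 1.8333
  v = (11 - (4)·0.0000) / (5) = 2.2000

(1.8333, 2.2000)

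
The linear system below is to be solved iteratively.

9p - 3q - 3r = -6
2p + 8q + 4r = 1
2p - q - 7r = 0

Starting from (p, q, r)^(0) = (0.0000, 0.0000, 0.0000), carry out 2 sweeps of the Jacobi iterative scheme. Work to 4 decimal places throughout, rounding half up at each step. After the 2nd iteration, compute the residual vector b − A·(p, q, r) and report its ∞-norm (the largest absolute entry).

Iteration 1:
  p = (-6 - (-3)·0.0000 - (-3)·0.0000) / (9) = -0.6667
  q = (1 - (2)·0.0000 - (4)·0.0000) / (8) = 0.1250
  r = (0 - (2)·0.0000 - (-1)·0.0000) / (-7) = 0.0000
Iteration 2:
  p = (-6 - (-3)·0.1250 - (-3)·0.0000) / (9) = -0.6250
  q = (1 - (2)·-0.6667 - (4)·0.0000) / (8) = 0.2917
  r = (0 - (2)·-0.6667 - (-1)·0.1250) / (-7) = -0.2083
Residual b − A·x = (-0.1248, 0.7496, 0.0836); ∞-norm = 0.7496

0.7496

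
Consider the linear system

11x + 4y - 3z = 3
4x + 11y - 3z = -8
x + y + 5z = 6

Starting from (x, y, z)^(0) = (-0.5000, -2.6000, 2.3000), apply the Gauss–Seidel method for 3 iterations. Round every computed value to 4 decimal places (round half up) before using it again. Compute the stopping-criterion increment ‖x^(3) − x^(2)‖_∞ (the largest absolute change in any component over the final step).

0.0501

Iteration 1:
  x = (3 - (4)·-2.6000 - (-3)·2.3000) / (11) = 1.8455
  y = (-8 - (4)·1.8455 - (-3)·2.3000) / (11) = -0.7711
  z = (6 - (1)·1.8455 - (1)·-0.7711) / (5) = 0.9851
Iteration 2:
  x = (3 - (4)·-0.7711 - (-3)·0.9851) / (11) = 0.8218
  y = (-8 - (4)·0.8218 - (-3)·0.9851) / (11) = -0.7574
  z = (6 - (1)·0.8218 - (1)·-0.7574) / (5) = 1.1871
Iteration 3:
  x = (3 - (4)·-0.7574 - (-3)·1.1871) / (11) = 0.8719
  y = (-8 - (4)·0.8719 - (-3)·1.1871) / (11) = -0.7206
  z = (6 - (1)·0.8719 - (1)·-0.7206) / (5) = 1.1697
Change: (0.0501, 0.0368, -0.0174) → max |·| = 0.0501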